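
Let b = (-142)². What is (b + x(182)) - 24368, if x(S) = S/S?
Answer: -4203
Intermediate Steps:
x(S) = 1
b = 20164
(b + x(182)) - 24368 = (20164 + 1) - 24368 = 20165 - 24368 = -4203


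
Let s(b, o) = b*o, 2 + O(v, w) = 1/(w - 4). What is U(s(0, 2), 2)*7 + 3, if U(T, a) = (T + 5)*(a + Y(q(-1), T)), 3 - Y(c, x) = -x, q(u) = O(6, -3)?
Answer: 178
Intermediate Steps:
O(v, w) = -2 + 1/(-4 + w) (O(v, w) = -2 + 1/(w - 4) = -2 + 1/(-4 + w))
q(u) = -15/7 (q(u) = (9 - 2*(-3))/(-4 - 3) = (9 + 6)/(-7) = -⅐*15 = -15/7)
Y(c, x) = 3 + x (Y(c, x) = 3 - (-1)*x = 3 + x)
U(T, a) = (5 + T)*(3 + T + a) (U(T, a) = (T + 5)*(a + (3 + T)) = (5 + T)*(3 + T + a))
U(s(0, 2), 2)*7 + 3 = (15 + (0*2)² + 5*2 + 8*(0*2) + (0*2)*2)*7 + 3 = (15 + 0² + 10 + 8*0 + 0*2)*7 + 3 = (15 + 0 + 10 + 0 + 0)*7 + 3 = 25*7 + 3 = 175 + 3 = 178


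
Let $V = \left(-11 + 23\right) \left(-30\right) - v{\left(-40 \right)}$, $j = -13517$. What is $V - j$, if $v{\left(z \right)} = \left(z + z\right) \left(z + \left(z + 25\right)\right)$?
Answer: $8757$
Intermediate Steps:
$v{\left(z \right)} = 2 z \left(25 + 2 z\right)$ ($v{\left(z \right)} = 2 z \left(z + \left(25 + z\right)\right) = 2 z \left(25 + 2 z\right)$)
$V = -4760$ ($V = \left(-11 + 23\right) \left(-30\right) - 2 \left(-40\right) \left(25 + 2 \left(-40\right)\right) = 12 \left(-30\right) - 2 \left(-40\right) \left(25 - 80\right) = -360 - 2 \left(-40\right) \left(-55\right) = -360 - 4400 = -4760$)
$V - j = -4760 - -13517 = -4760 + 13517 = 8757$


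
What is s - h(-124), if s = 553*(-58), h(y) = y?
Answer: -31950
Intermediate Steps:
s = -32074
s - h(-124) = -32074 - 1*(-124) = -32074 + 124 = -31950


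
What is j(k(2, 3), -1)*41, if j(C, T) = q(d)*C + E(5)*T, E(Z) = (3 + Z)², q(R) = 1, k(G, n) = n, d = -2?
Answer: -2501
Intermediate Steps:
j(C, T) = C + 64*T (j(C, T) = 1*C + (3 + 5)²*T = C + 8²*T = C + 64*T)
j(k(2, 3), -1)*41 = (3 + 64*(-1))*41 = (3 - 64)*41 = -61*41 = -2501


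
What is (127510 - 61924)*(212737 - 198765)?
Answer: 916367592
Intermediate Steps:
(127510 - 61924)*(212737 - 198765) = 65586*13972 = 916367592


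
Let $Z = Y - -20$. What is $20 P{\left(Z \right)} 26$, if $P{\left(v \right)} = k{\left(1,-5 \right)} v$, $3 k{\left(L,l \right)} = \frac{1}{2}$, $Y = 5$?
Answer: $\frac{6500}{3} \approx 2166.7$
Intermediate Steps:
$Z = 25$ ($Z = 5 - -20 = 5 + 20 = 25$)
$k{\left(L,l \right)} = \frac{1}{6}$ ($k{\left(L,l \right)} = \frac{1}{3 \cdot 2} = \frac{1}{3} \cdot \frac{1}{2} = \frac{1}{6}$)
$P{\left(v \right)} = \frac{v}{6}$
$20 P{\left(Z \right)} 26 = 20 \cdot \frac{1}{6} \cdot 25 \cdot 26 = 20 \cdot \frac{25}{6} \cdot 26 = \frac{250}{3} \cdot 26 = \frac{6500}{3}$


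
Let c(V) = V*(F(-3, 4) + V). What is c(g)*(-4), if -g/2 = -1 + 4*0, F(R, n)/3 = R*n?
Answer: 272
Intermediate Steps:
F(R, n) = 3*R*n (F(R, n) = 3*(R*n) = 3*R*n)
g = 2 (g = -2*(-1 + 4*0) = -2*(-1 + 0) = -2*(-1) = 2)
c(V) = V*(-36 + V) (c(V) = V*(3*(-3)*4 + V) = V*(-36 + V))
c(g)*(-4) = (2*(-36 + 2))*(-4) = (2*(-34))*(-4) = -68*(-4) = 272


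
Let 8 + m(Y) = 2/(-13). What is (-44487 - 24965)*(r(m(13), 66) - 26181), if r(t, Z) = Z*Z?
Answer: 1515789900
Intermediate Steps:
m(Y) = -106/13 (m(Y) = -8 + 2/(-13) = -8 + 2*(-1/13) = -8 - 2/13 = -106/13)
r(t, Z) = Z²
(-44487 - 24965)*(r(m(13), 66) - 26181) = (-44487 - 24965)*(66² - 26181) = -69452*(4356 - 26181) = -69452*(-21825) = 1515789900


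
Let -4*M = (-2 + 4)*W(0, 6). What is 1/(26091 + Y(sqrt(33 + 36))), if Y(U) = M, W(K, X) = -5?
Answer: 2/52187 ≈ 3.8324e-5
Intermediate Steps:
M = 5/2 (M = -(-2 + 4)*(-5)/4 = -(-5)/2 = -1/4*(-10) = 5/2 ≈ 2.5000)
Y(U) = 5/2
1/(26091 + Y(sqrt(33 + 36))) = 1/(26091 + 5/2) = 1/(52187/2) = 2/52187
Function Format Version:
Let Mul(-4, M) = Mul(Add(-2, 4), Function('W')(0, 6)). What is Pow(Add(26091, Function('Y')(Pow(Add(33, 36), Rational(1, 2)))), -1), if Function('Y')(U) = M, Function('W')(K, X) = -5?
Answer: Rational(2, 52187) ≈ 3.8324e-5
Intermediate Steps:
M = Rational(5, 2) (M = Mul(Rational(-1, 4), Mul(Add(-2, 4), -5)) = Mul(Rational(-1, 4), Mul(2, -5)) = Mul(Rational(-1, 4), -10) = Rational(5, 2) ≈ 2.5000)
Function('Y')(U) = Rational(5, 2)
Pow(Add(26091, Function('Y')(Pow(Add(33, 36), Rational(1, 2)))), -1) = Pow(Add(26091, Rational(5, 2)), -1) = Pow(Rational(52187, 2), -1) = Rational(2, 52187)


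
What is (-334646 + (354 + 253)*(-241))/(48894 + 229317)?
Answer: -160311/92737 ≈ -1.7287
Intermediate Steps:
(-334646 + (354 + 253)*(-241))/(48894 + 229317) = (-334646 + 607*(-241))/278211 = (-334646 - 146287)*(1/278211) = -480933*1/278211 = -160311/92737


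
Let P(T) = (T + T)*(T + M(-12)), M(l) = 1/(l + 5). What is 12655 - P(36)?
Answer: 70513/7 ≈ 10073.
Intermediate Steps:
M(l) = 1/(5 + l)
P(T) = 2*T*(-1/7 + T) (P(T) = (T + T)*(T + 1/(5 - 12)) = (2*T)*(T + 1/(-7)) = (2*T)*(T - 1/7) = (2*T)*(-1/7 + T) = 2*T*(-1/7 + T))
12655 - P(36) = 12655 - 2*36*(-1 + 7*36)/7 = 12655 - 2*36*(-1 + 252)/7 = 12655 - 2*36*251/7 = 12655 - 1*18072/7 = 12655 - 18072/7 = 70513/7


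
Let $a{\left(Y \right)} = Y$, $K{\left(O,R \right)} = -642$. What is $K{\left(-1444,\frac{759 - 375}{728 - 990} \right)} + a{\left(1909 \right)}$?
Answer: $1267$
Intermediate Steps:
$K{\left(-1444,\frac{759 - 375}{728 - 990} \right)} + a{\left(1909 \right)} = -642 + 1909 = 1267$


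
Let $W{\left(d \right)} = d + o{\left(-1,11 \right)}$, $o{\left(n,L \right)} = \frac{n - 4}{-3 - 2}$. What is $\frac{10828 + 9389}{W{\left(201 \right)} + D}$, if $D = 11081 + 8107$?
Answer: $\frac{20217}{19390} \approx 1.0427$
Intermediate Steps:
$o{\left(n,L \right)} = \frac{4}{5} - \frac{n}{5}$ ($o{\left(n,L \right)} = \frac{-4 + n}{-5} = \left(-4 + n\right) \left(- \frac{1}{5}\right) = \frac{4}{5} - \frac{n}{5}$)
$D = 19188$
$W{\left(d \right)} = 1 + d$ ($W{\left(d \right)} = d + \left(\frac{4}{5} - - \frac{1}{5}\right) = d + \left(\frac{4}{5} + \frac{1}{5}\right) = d + 1 = 1 + d$)
$\frac{10828 + 9389}{W{\left(201 \right)} + D} = \frac{10828 + 9389}{\left(1 + 201\right) + 19188} = \frac{20217}{202 + 19188} = \frac{20217}{19390}$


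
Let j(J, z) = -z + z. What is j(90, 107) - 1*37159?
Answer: -37159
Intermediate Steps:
j(J, z) = 0
j(90, 107) - 1*37159 = 0 - 1*37159 = 0 - 37159 = -37159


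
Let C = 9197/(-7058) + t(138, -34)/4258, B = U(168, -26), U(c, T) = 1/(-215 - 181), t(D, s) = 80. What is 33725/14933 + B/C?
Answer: 128976176140003/57059327708262 ≈ 2.2604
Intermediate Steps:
U(c, T) = -1/396 (U(c, T) = 1/(-396) = -1/396)
B = -1/396 ≈ -0.0025253
C = -19298093/15026482 (C = 9197/(-7058) + 80/4258 = 9197*(-1/7058) + 80*(1/4258) = -9197/7058 + 40/2129 = -19298093/15026482 ≈ -1.2843)
33725/14933 + B/C = 33725/14933 - 1/(396*(-19298093/15026482)) = 33725*(1/14933) - 1/396*(-15026482/19298093) = 33725/14933 + 7513241/3821022414 = 128976176140003/57059327708262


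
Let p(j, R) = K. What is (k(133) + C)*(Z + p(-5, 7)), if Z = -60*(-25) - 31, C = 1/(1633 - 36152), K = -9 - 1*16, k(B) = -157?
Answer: -7825734896/34519 ≈ -2.2671e+5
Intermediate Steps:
K = -25 (K = -9 - 16 = -25)
p(j, R) = -25
C = -1/34519 (C = 1/(-34519) = -1/34519 ≈ -2.8970e-5)
Z = 1469 (Z = 1500 - 31 = 1469)
(k(133) + C)*(Z + p(-5, 7)) = (-157 - 1/34519)*(1469 - 25) = -5419484/34519*1444 = -7825734896/34519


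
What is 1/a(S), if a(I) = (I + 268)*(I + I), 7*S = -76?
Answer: -49/273600 ≈ -0.00017909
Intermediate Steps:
S = -76/7 (S = (⅐)*(-76) = -76/7 ≈ -10.857)
a(I) = 2*I*(268 + I) (a(I) = (268 + I)*(2*I) = 2*I*(268 + I))
1/a(S) = 1/(2*(-76/7)*(268 - 76/7)) = 1/(2*(-76/7)*(1800/7)) = 1/(-273600/49) = -49/273600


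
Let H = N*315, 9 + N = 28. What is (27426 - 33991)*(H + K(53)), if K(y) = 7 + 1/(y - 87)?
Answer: -1337467755/34 ≈ -3.9337e+7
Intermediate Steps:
N = 19 (N = -9 + 28 = 19)
H = 5985 (H = 19*315 = 5985)
K(y) = 7 + 1/(-87 + y)
(27426 - 33991)*(H + K(53)) = (27426 - 33991)*(5985 + (-608 + 7*53)/(-87 + 53)) = -6565*(5985 + (-608 + 371)/(-34)) = -6565*(5985 - 1/34*(-237)) = -6565*(5985 + 237/34) = -6565*203727/34 = -1337467755/34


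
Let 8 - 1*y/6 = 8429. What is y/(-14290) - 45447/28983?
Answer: 135826238/69027845 ≈ 1.9677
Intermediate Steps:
y = -50526 (y = 48 - 6*8429 = 48 - 50574 = -50526)
y/(-14290) - 45447/28983 = -50526/(-14290) - 45447/28983 = -50526*(-1/14290) - 45447*1/28983 = 25263/7145 - 15149/9661 = 135826238/69027845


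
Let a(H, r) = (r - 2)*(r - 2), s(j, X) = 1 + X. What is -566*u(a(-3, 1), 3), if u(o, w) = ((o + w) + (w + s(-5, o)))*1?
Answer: -5094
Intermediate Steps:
a(H, r) = (-2 + r)² (a(H, r) = (-2 + r)*(-2 + r) = (-2 + r)²)
u(o, w) = 1 + 2*o + 2*w (u(o, w) = ((o + w) + (w + (1 + o)))*1 = ((o + w) + (1 + o + w))*1 = (1 + 2*o + 2*w)*1 = 1 + 2*o + 2*w)
-566*u(a(-3, 1), 3) = -566*(1 + 2*(-2 + 1)² + 2*3) = -566*(1 + 2*(-1)² + 6) = -566*(1 + 2*1 + 6) = -566*(1 + 2 + 6) = -566*9 = -5094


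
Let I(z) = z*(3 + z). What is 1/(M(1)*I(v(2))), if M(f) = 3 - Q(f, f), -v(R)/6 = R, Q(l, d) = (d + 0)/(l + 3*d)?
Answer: 1/297 ≈ 0.0033670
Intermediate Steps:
Q(l, d) = d/(l + 3*d)
v(R) = -6*R
M(f) = 11/4 (M(f) = 3 - f/(f + 3*f) = 3 - f/(4*f) = 3 - f*1/(4*f) = 3 - 1*¼ = 3 - ¼ = 11/4)
1/(M(1)*I(v(2))) = 1/(11*((-6*2)*(3 - 6*2))/4) = 1/(11*(-12*(3 - 12))/4) = 1/(11*(-12*(-9))/4) = 1/((11/4)*108) = 1/297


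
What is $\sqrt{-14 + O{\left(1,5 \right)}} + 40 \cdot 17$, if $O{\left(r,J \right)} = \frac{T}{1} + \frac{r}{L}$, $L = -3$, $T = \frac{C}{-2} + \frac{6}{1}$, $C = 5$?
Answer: $680 + \frac{i \sqrt{390}}{6} \approx 680.0 + 3.2914 i$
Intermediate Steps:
$T = \frac{7}{2}$ ($T = \frac{5}{-2} + \frac{6}{1} = 5 \left(- \frac{1}{2}\right) + 6 \cdot 1 = - \frac{5}{2} + 6 = \frac{7}{2} \approx 3.5$)
$O{\left(r,J \right)} = \frac{7}{2} - \frac{r}{3}$ ($O{\left(r,J \right)} = \frac{7}{2 \cdot 1} + \frac{r}{-3} = \frac{7}{2} \cdot 1 + r \left(- \frac{1}{3}\right) = \frac{7}{2} - \frac{r}{3}$)
$\sqrt{-14 + O{\left(1,5 \right)}} + 40 \cdot 17 = \sqrt{-14 + \left(\frac{7}{2} - \frac{1}{3}\right)} + 40 \cdot 17 = \sqrt{-14 + \left(\frac{7}{2} - \frac{1}{3}\right)} + 680 = \sqrt{-14 + \frac{19}{6}} + 680 = \sqrt{- \frac{65}{6}} + 680 = \frac{i \sqrt{390}}{6} + 680 = 680 + \frac{i \sqrt{390}}{6}$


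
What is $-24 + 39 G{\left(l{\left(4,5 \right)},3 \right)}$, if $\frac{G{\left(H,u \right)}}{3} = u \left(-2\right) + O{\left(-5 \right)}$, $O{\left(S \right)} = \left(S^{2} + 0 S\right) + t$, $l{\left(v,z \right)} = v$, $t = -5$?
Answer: $1614$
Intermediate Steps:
$O{\left(S \right)} = -5 + S^{2}$ ($O{\left(S \right)} = \left(S^{2} + 0 S\right) - 5 = \left(S^{2} + 0\right) - 5 = S^{2} - 5 = -5 + S^{2}$)
$G{\left(H,u \right)} = 60 - 6 u$ ($G{\left(H,u \right)} = 3 \left(u \left(-2\right) - \left(5 - \left(-5\right)^{2}\right)\right) = 3 \left(- 2 u + \left(-5 + 25\right)\right) = 3 \left(- 2 u + 20\right) = 3 \left(20 - 2 u\right) = 60 - 6 u$)
$-24 + 39 G{\left(l{\left(4,5 \right)},3 \right)} = -24 + 39 \left(60 - 18\right) = -24 + 39 \cdot 42 = -24 + 1638 = 1614$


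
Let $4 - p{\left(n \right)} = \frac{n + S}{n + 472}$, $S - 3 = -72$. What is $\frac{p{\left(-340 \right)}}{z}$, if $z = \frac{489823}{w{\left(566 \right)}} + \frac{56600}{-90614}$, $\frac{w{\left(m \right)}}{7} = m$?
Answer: $\frac{84098717479}{1457298880026} \approx 0.057709$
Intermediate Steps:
$S = -69$ ($S = 3 - 72 = -69$)
$w{\left(m \right)} = 7 m$
$p{\left(n \right)} = 4 - \frac{-69 + n}{472 + n}$ ($p{\left(n \right)} = 4 - \frac{n - 69}{n + 472} = 4 - \frac{-69 + n}{472 + n}$)
$z = \frac{22080286061}{179506334}$ ($z = \frac{489823}{7 \cdot 566} + \frac{56600}{-90614} = \frac{489823}{3962} + 56600 \left(- \frac{1}{90614}\right) = 489823 \cdot \frac{1}{3962} - \frac{28300}{45307} = \frac{489823}{3962} - \frac{28300}{45307} = \frac{22080286061}{179506334} \approx 123.01$)
$\frac{p{\left(-340 \right)}}{z} = \frac{\frac{1}{472 - 340} \left(1957 + 3 \left(-340\right)\right)}{\frac{22080286061}{179506334}} = \frac{1957 - 1020}{132} \cdot \frac{179506334}{22080286061} = \frac{1}{132} \cdot 937 \cdot \frac{179506334}{22080286061} = \frac{937}{132} \cdot \frac{179506334}{22080286061} = \frac{84098717479}{1457298880026}$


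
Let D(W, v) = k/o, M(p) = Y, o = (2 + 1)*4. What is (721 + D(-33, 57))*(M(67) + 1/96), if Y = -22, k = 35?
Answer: -18338257/1152 ≈ -15919.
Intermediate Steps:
o = 12 (o = 3*4 = 12)
M(p) = -22
D(W, v) = 35/12
(721 + D(-33, 57))*(M(67) + 1/96) = (721 + 35/12)*(-22 + 1/96) = 8687*(-22 + 1/96)/12 = (8687/12)*(-2111/96) = -18338257/1152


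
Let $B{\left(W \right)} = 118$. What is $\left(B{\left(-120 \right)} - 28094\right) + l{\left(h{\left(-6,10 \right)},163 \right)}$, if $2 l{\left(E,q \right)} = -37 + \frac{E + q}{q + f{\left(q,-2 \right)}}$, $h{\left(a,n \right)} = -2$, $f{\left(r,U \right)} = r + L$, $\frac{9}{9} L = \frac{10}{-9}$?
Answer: $- \frac{163710387}{5848} \approx -27994.0$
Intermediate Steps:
$L = - \frac{10}{9}$ ($L = \frac{10}{-9} = 10 \left(- \frac{1}{9}\right) = - \frac{10}{9} \approx -1.1111$)
$f{\left(r,U \right)} = - \frac{10}{9} + r$ ($f{\left(r,U \right)} = r - \frac{10}{9} = - \frac{10}{9} + r$)
$l{\left(E,q \right)} = - \frac{37}{2} + \frac{E + q}{2 \left(- \frac{10}{9} + 2 q\right)}$ ($l{\left(E,q \right)} = \frac{-37 + \frac{E + q}{q + \left(- \frac{10}{9} + q\right)}}{2} = \frac{-37 + \frac{E + q}{- \frac{10}{9} + 2 q}}{2} = - \frac{37}{2} + \frac{E + q}{2 \left(- \frac{10}{9} + 2 q\right)}$)
$\left(B{\left(-120 \right)} - 28094\right) + l{\left(h{\left(-6,10 \right)},163 \right)} = \left(118 - 28094\right) + \frac{370 - 107091 + 9 \left(-2\right)}{4 \left(-5 + 9 \cdot 163\right)} = -27976 + \frac{370 - 107091 - 18}{4 \left(-5 + 1467\right)} = -27976 + \frac{1}{4} \cdot \frac{1}{1462} \left(-106739\right) = -27976 - \frac{106739}{5848} = - \frac{163710387}{5848}$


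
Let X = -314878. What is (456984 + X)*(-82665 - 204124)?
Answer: -40754437634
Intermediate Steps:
(456984 + X)*(-82665 - 204124) = (456984 - 314878)*(-82665 - 204124) = 142106*(-286789) = -40754437634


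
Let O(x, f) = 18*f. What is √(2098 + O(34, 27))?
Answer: 2*√646 ≈ 50.833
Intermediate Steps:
√(2098 + O(34, 27)) = √(2098 + 18*27) = √(2098 + 486) = √2584 = 2*√646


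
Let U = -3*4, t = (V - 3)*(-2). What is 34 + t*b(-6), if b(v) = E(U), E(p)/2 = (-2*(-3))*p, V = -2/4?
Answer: -974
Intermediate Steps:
V = -½ (V = -2*¼ = -½ ≈ -0.50000)
t = 7 (t = (-½ - 3)*(-2) = -7/2*(-2) = 7)
U = -12
E(p) = 12*p (E(p) = 2*((-2*(-3))*p) = 2*(6*p) = 12*p)
b(v) = -144 (b(v) = 12*(-12) = -144)
34 + t*b(-6) = 34 + 7*(-144) = 34 - 1008 = -974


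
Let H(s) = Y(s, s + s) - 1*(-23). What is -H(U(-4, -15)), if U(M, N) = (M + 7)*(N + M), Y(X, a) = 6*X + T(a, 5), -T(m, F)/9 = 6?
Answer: 373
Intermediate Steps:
T(m, F) = -54 (T(m, F) = -9*6 = -54)
Y(X, a) = -54 + 6*X (Y(X, a) = 6*X - 54 = -54 + 6*X)
U(M, N) = (7 + M)*(M + N)
H(s) = -31 + 6*s (H(s) = (-54 + 6*s) - 1*(-23) = (-54 + 6*s) + 23 = -31 + 6*s)
-H(U(-4, -15)) = -(-31 + 6*((-4)² + 7*(-4) + 7*(-15) - 4*(-15))) = -(-31 + 6*(16 - 28 - 105 + 60)) = -(-31 + 6*(-57)) = -(-31 - 342) = -1*(-373) = 373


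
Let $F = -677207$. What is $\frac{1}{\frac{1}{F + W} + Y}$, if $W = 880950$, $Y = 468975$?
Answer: $\frac{203743}{95550373426} \approx 2.1323 \cdot 10^{-6}$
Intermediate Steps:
$\frac{1}{\frac{1}{F + W} + Y} = \frac{1}{\frac{1}{-677207 + 880950} + 468975} = \frac{1}{\frac{1}{203743} + 468975} = \frac{1}{\frac{95550373426}{203743}} = \frac{203743}{95550373426}$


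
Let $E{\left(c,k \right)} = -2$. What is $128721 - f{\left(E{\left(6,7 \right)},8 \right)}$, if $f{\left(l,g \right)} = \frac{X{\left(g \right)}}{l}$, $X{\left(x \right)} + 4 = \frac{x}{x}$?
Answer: $\frac{257439}{2} \approx 1.2872 \cdot 10^{5}$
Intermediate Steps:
$X{\left(x \right)} = -3$ ($X{\left(x \right)} = -4 + \frac{x}{x} = -4 + 1 = -3$)
$f{\left(l,g \right)} = - \frac{3}{l}$
$128721 - f{\left(E{\left(6,7 \right)},8 \right)} = 128721 - - \frac{3}{-2} = 128721 - \left(-3\right) \left(- \frac{1}{2}\right) = 128721 - \frac{3}{2} = \frac{257439}{2}$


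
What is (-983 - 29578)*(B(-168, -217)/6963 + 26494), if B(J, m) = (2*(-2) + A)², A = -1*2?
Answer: -1879274920746/2321 ≈ -8.0968e+8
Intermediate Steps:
A = -2
B(J, m) = 36 (B(J, m) = (2*(-2) - 2)² = (-4 - 2)² = (-6)² = 36)
(-983 - 29578)*(B(-168, -217)/6963 + 26494) = (-983 - 29578)*(36/6963 + 26494) = -30561*(36*(1/6963) + 26494) = -30561*(12/2321 + 26494) = -30561*61492586/2321 = -1879274920746/2321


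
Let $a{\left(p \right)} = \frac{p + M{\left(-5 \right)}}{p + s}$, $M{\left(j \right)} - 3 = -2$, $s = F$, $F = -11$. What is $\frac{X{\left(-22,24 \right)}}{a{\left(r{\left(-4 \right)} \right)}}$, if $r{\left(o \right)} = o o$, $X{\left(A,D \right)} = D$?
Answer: $\frac{120}{17} \approx 7.0588$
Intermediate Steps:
$s = -11$
$r{\left(o \right)} = o^{2}$
$M{\left(j \right)} = 1$ ($M{\left(j \right)} = 3 - 2 = 1$)
$a{\left(p \right)} = \frac{1 + p}{-11 + p}$ ($a{\left(p \right)} = \frac{p + 1}{p - 11} = \frac{1 + p}{-11 + p}$)
$\frac{X{\left(-22,24 \right)}}{a{\left(r{\left(-4 \right)} \right)}} = \frac{24}{\frac{1}{-11 + \left(-4\right)^{2}} \left(1 + \left(-4\right)^{2}\right)} = \frac{24}{\frac{1}{-11 + 16} \left(1 + 16\right)} = \frac{24}{\frac{1}{5} \cdot 17} = \frac{24}{\frac{17}{5}} = 24 \cdot \frac{5}{17} = \frac{120}{17}$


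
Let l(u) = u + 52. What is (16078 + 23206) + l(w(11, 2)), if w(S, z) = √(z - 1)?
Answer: 39337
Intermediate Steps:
w(S, z) = √(-1 + z)
l(u) = 52 + u
(16078 + 23206) + l(w(11, 2)) = (16078 + 23206) + (52 + √(-1 + 2)) = 39284 + (52 + √1) = 39284 + (52 + 1) = 39284 + 53 = 39337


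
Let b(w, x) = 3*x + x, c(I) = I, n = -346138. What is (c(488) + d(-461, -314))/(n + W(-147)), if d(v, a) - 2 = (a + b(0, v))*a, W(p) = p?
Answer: -678102/346285 ≈ -1.9582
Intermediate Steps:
b(w, x) = 4*x
d(v, a) = 2 + a*(a + 4*v) (d(v, a) = 2 + (a + 4*v)*a = 2 + a*(a + 4*v))
(c(488) + d(-461, -314))/(n + W(-147)) = (488 + (2 + (-314)² + 4*(-314)*(-461)))/(-346138 - 147) = (488 + (2 + 98596 + 579016))/(-346285) = (488 + 677614)*(-1/346285) = 678102*(-1/346285) = -678102/346285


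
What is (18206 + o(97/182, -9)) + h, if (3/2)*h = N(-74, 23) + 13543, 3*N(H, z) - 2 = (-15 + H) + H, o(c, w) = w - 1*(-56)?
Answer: 245213/9 ≈ 27246.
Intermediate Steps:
o(c, w) = 56 + w (o(c, w) = w + 56 = 56 + w)
N(H, z) = -13/3 + 2*H/3 (N(H, z) = 2/3 + ((-15 + H) + H)/3 = 2/3 + (-15 + 2*H)/3 = 2/3 + (-5 + 2*H/3) = -13/3 + 2*H/3)
h = 80936/9 (h = 2*((-13/3 + (2/3)*(-74)) + 13543)/3 = 2*((-13/3 - 148/3) + 13543)/3 = 2*(-161/3 + 13543)/3 = (2/3)*(40468/3) = 80936/9 ≈ 8992.9)
(18206 + o(97/182, -9)) + h = (18206 + (56 - 9)) + 80936/9 = (18206 + 47) + 80936/9 = 18253 + 80936/9 = 245213/9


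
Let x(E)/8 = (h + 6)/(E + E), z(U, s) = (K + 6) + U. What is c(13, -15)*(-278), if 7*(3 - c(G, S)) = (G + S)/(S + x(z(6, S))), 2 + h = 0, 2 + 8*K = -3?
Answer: -1024430/1237 ≈ -828.16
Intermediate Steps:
K = -5/8 (K = -1/4 + (1/8)*(-3) = -1/4 - 3/8 = -5/8 ≈ -0.62500)
h = -2 (h = -2 + 0 = -2)
z(U, s) = 43/8 + U (z(U, s) = (-5/8 + 6) + U = 43/8 + U)
x(E) = 16/E (x(E) = 8*((-2 + 6)/(E + E)) = 8*(4/((2*E))) = 8*(4*(1/(2*E))) = 8*(2/E) = 16/E)
c(G, S) = 3 - (G + S)/(7*(128/91 + S)) (c(G, S) = 3 - (G + S)/(7*(S + 16/(43/8 + 6))) = 3 - (G + S)/(7*(S + 16/(91/8))) = 3 - (G + S)/(7*(S + 16*(8/91))) = 3 - (G + S)/(7*(S + 128/91)) = 3 - (G + S)/(7*(128/91 + S)))
c(13, -15)*(-278) = ((384 - 13*13 + 260*(-15))/(128 + 91*(-15)))*(-278) = ((384 - 169 - 3900)/(128 - 1365))*(-278) = (-3685/(-1237))*(-278) = -1/1237*(-3685)*(-278) = (3685/1237)*(-278) = -1024430/1237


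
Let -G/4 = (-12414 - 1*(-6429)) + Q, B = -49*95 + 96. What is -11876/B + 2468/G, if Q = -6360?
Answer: 149422123/56280855 ≈ 2.6549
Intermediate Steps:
B = -4559 (B = -4655 + 96 = -4559)
G = 49380 (G = -4*((-12414 - 1*(-6429)) - 6360) = -4*((-12414 + 6429) - 6360) = -4*(-5985 - 6360) = -4*(-12345) = 49380)
-11876/B + 2468/G = -11876/(-4559) + 2468/49380 = -11876*(-1/4559) + 2468*(1/49380) = 11876/4559 + 617/12345 = 149422123/56280855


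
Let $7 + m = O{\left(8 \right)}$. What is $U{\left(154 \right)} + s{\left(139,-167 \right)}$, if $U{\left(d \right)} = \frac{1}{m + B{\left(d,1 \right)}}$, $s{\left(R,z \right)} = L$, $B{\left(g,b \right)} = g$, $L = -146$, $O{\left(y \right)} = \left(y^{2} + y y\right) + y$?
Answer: $- \frac{41317}{283} \approx -146.0$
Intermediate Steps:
$O{\left(y \right)} = y + 2 y^{2}$ ($O{\left(y \right)} = \left(y^{2} + y^{2}\right) + y = 2 y^{2} + y = y + 2 y^{2}$)
$m = 129$ ($m = -7 + 8 \left(1 + 2 \cdot 8\right) = -7 + 8 \left(1 + 16\right) = -7 + 8 \cdot 17 = -7 + 136 = 129$)
$s{\left(R,z \right)} = -146$
$U{\left(d \right)} = \frac{1}{129 + d}$
$U{\left(154 \right)} + s{\left(139,-167 \right)} = \frac{1}{129 + 154} - 146 = \frac{1}{283} - 146 = - \frac{41317}{283}$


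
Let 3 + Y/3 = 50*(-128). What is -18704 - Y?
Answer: 505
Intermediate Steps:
Y = -19209 (Y = -9 + 3*(50*(-128)) = -9 + 3*(-6400) = -9 - 19200 = -19209)
-18704 - Y = -18704 - 1*(-19209) = -18704 + 19209 = 505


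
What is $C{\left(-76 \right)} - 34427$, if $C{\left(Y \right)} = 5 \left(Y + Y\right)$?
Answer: $-35187$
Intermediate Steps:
$C{\left(Y \right)} = 10 Y$ ($C{\left(Y \right)} = 5 \cdot 2 Y = 10 Y$)
$C{\left(-76 \right)} - 34427 = 10 \left(-76\right) - 34427 = -760 - 34427 = -35187$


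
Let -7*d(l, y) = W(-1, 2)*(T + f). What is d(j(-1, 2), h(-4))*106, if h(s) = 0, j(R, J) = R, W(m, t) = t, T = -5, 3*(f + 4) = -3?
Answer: 2120/7 ≈ 302.86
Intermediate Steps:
f = -5 (f = -4 + (1/3)*(-3) = -4 - 1 = -5)
d(l, y) = 20/7 (d(l, y) = -2*(-5 - 5)/7 = -2*(-10)/7 = -1/7*(-20) = 20/7)
d(j(-1, 2), h(-4))*106 = (20/7)*106 = 2120/7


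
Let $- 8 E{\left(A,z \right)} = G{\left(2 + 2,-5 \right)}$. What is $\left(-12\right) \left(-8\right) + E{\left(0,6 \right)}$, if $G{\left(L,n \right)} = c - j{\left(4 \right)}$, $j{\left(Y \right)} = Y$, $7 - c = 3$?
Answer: $96$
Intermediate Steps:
$c = 4$ ($c = 7 - 3 = 4$)
$G{\left(L,n \right)} = 0$ ($G{\left(L,n \right)} = 4 - 4 = 0$)
$E{\left(A,z \right)} = 0$ ($E{\left(A,z \right)} = \left(- \frac{1}{8}\right) 0 = 0$)
$\left(-12\right) \left(-8\right) + E{\left(0,6 \right)} = \left(-12\right) \left(-8\right) + 0 = 96 + 0 = 96$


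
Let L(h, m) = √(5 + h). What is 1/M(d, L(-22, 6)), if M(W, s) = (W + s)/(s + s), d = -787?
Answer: 2*√17/(√17 + 787*I) ≈ 5.4893e-5 - 0.010478*I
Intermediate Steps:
M(W, s) = (W + s)/(2*s) (M(W, s) = (W + s)/((2*s)) = (W + s)*(1/(2*s)) = (W + s)/(2*s))
1/M(d, L(-22, 6)) = 1/((-787 + √(5 - 22))/(2*(√(5 - 22)))) = 1/((-787 + √(-17))/(2*(√(-17)))) = 1/((-787 + I*√17)/(2*((I*√17)))) = 1/((-I*√17/17)*(-787 + I*√17)/2) = 1/(-I*√17*(-787 + I*√17)/34) = 2*I*√17/(-787 + I*√17)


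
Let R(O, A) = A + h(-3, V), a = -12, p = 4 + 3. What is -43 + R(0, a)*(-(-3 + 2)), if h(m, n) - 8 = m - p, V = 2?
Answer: -57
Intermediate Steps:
p = 7
h(m, n) = 1 + m (h(m, n) = 8 + (m - 1*7) = 8 + (m - 7) = 8 + (-7 + m) = 1 + m)
R(O, A) = -2 + A (R(O, A) = A + (1 - 3) = A - 2 = -2 + A)
-43 + R(0, a)*(-(-3 + 2)) = -43 + (-2 - 12)*(-(-3 + 2)) = -43 - (-14)*(-1) = -43 - 14*1 = -43 - 14 = -57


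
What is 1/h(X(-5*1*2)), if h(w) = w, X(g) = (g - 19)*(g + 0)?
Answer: 1/290 ≈ 0.0034483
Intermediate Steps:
X(g) = g*(-19 + g) (X(g) = (-19 + g)*g = g*(-19 + g))
1/h(X(-5*1*2)) = 1/((-5*1*2)*(-19 - 5*1*2)) = 1/((-5*2)*(-19 - 5*2)) = 1/(-10*(-19 - 10)) = 1/(-10*(-29)) = 1/290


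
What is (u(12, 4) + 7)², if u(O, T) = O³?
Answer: 3010225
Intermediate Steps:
(u(12, 4) + 7)² = (12³ + 7)² = (1728 + 7)² = 1735² = 3010225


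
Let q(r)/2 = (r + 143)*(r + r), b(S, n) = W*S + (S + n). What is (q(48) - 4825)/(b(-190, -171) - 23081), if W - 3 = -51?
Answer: -31847/14322 ≈ -2.2236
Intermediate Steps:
W = -48 (W = 3 - 51 = -48)
b(S, n) = n - 47*S (b(S, n) = -48*S + (S + n) = n - 47*S)
q(r) = 4*r*(143 + r) (q(r) = 2*((r + 143)*(r + r)) = 2*((143 + r)*(2*r)) = 2*(2*r*(143 + r)) = 4*r*(143 + r))
(q(48) - 4825)/(b(-190, -171) - 23081) = (4*48*(143 + 48) - 4825)/((-171 - 47*(-190)) - 23081) = (4*48*191 - 4825)/((-171 + 8930) - 23081) = (36672 - 4825)/(8759 - 23081) = 31847/(-14322) = 31847*(-1/14322) = -31847/14322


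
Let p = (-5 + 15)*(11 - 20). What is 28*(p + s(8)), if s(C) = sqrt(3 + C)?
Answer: -2520 + 28*sqrt(11) ≈ -2427.1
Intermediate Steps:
p = -90 (p = 10*(-9) = -90)
28*(p + s(8)) = 28*(-90 + sqrt(3 + 8)) = 28*(-90 + sqrt(11)) = -2520 + 28*sqrt(11)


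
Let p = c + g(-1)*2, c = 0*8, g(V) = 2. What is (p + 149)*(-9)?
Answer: -1377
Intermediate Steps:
c = 0
p = 4 (p = 0 + 2*2 = 0 + 4 = 4)
(p + 149)*(-9) = (4 + 149)*(-9) = 153*(-9) = -1377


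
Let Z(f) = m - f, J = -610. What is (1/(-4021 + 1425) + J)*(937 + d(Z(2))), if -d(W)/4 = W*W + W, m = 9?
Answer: -1129078993/2596 ≈ -4.3493e+5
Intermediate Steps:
Z(f) = 9 - f
d(W) = -4*W - 4*W² (d(W) = -4*(W*W + W) = -4*(W² + W) = -4*(W + W²) = -4*W - 4*W²)
(1/(-4021 + 1425) + J)*(937 + d(Z(2))) = (1/(-4021 + 1425) - 610)*(937 - 4*(9 - 1*2)*(1 + (9 - 1*2))) = (1/(-2596) - 610)*(937 - 4*(9 - 2)*(1 + (9 - 2))) = (-1/2596 - 610)*(937 - 4*7*(1 + 7)) = -1583561*(937 - 4*7*8)/2596 = -1583561*(937 - 224)/2596 = -1583561/2596*713 = -1129078993/2596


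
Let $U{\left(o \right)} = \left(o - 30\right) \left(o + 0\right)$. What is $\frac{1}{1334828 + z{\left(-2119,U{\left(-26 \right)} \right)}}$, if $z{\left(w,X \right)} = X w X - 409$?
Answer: $- \frac{1}{4490809965} \approx -2.2268 \cdot 10^{-10}$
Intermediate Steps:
$U{\left(o \right)} = o \left(-30 + o\right)$ ($U{\left(o \right)} = \left(-30 + o\right) o = o \left(-30 + o\right)$)
$z{\left(w,X \right)} = -409 + w X^{2}$ ($z{\left(w,X \right)} = w X^{2} - 409 = -409 + w X^{2}$)
$\frac{1}{1334828 + z{\left(-2119,U{\left(-26 \right)} \right)}} = \frac{1}{1334828 - \left(409 + 2119 \left(- 26 \left(-30 - 26\right)\right)^{2}\right)} = \frac{1}{1334828 - \left(409 + 2119 \left(\left(-26\right) \left(-56\right)\right)^{2}\right)} = \frac{1}{1334828 - \left(409 + 2119 \cdot 1456^{2}\right)} = \frac{1}{1334828 - 4492144793} = \frac{1}{-4490809965} = - \frac{1}{4490809965}$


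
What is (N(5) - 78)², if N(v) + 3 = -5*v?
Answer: 11236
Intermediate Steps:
N(v) = -3 - 5*v
(N(5) - 78)² = ((-3 - 5*5) - 78)² = ((-3 - 25) - 78)² = (-28 - 78)² = (-106)² = 11236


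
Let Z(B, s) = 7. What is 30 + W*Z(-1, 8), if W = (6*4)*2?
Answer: 366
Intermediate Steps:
W = 48 (W = 24*2 = 48)
30 + W*Z(-1, 8) = 30 + 48*7 = 30 + 336 = 366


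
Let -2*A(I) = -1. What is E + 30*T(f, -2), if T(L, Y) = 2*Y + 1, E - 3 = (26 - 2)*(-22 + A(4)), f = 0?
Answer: -603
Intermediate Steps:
A(I) = ½ (A(I) = -½*(-1) = ½)
E = -513 (E = 3 + (26 - 2)*(-22 + ½) = 3 + 24*(-43/2) = 3 - 516 = -513)
T(L, Y) = 1 + 2*Y
E + 30*T(f, -2) = -513 + 30*(1 + 2*(-2)) = -513 + 30*(1 - 4) = -513 + 30*(-3) = -513 - 90 = -603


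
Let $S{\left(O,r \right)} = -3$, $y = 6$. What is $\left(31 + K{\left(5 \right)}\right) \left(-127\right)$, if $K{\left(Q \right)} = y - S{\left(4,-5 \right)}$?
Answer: $-5080$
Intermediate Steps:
$K{\left(Q \right)} = 9$ ($K{\left(Q \right)} = 6 - -3 = 6 + 3 = 9$)
$\left(31 + K{\left(5 \right)}\right) \left(-127\right) = \left(31 + 9\right) \left(-127\right) = 40 \left(-127\right) = -5080$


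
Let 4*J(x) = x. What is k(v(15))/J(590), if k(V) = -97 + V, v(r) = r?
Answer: -164/295 ≈ -0.55593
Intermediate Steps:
J(x) = x/4
k(v(15))/J(590) = (-97 + 15)/(((1/4)*590)) = -82/295/2 = -82*2/295 = -164/295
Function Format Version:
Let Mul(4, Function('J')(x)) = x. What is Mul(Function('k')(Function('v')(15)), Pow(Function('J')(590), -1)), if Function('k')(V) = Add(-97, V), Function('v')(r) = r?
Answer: Rational(-164, 295) ≈ -0.55593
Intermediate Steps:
Function('J')(x) = Mul(Rational(1, 4), x)
Mul(Function('k')(Function('v')(15)), Pow(Function('J')(590), -1)) = Mul(Add(-97, 15), Pow(Mul(Rational(1, 4), 590), -1)) = Mul(-82, Pow(Rational(295, 2), -1)) = Mul(-82, Rational(2, 295)) = Rational(-164, 295)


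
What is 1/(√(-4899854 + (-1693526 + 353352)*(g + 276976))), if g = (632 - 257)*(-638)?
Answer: -I*√50564304178/50564304178 ≈ -4.4471e-6*I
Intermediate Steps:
g = -239250 (g = 375*(-638) = -239250)
1/(√(-4899854 + (-1693526 + 353352)*(g + 276976))) = 1/(√(-4899854 + (-1693526 + 353352)*(-239250 + 276976))) = 1/(√(-4899854 - 1340174*37726)) = 1/(√(-4899854 - 50559404324)) = 1/(√(-50564304178)) = 1/(I*√50564304178) = -I*√50564304178/50564304178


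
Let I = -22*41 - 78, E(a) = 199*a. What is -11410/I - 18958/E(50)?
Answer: 678219/69650 ≈ 9.7375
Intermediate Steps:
I = -980 (I = -902 - 78 = -980)
-11410/I - 18958/E(50) = -11410/(-980) - 18958/(199*50) = -11410*(-1/980) - 18958/9950 = 163/14 - 18958*1/9950 = 163/14 - 9479/4975 = 678219/69650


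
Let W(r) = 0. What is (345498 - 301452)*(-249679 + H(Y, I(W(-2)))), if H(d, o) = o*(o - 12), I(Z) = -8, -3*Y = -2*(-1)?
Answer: -10990313874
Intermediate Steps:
Y = -2/3 (Y = -(-2)*(-1)/3 = -1/3*2 = -2/3 ≈ -0.66667)
H(d, o) = o*(-12 + o)
(345498 - 301452)*(-249679 + H(Y, I(W(-2)))) = (345498 - 301452)*(-249679 - 8*(-12 - 8)) = 44046*(-249679 - 8*(-20)) = 44046*(-249679 + 160) = 44046*(-249519) = -10990313874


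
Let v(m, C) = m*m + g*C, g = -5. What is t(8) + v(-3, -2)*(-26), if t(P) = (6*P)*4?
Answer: -302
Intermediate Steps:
v(m, C) = m**2 - 5*C (v(m, C) = m*m - 5*C = m**2 - 5*C)
t(P) = 24*P
t(8) + v(-3, -2)*(-26) = 24*8 + ((-3)**2 - 5*(-2))*(-26) = 192 + (9 + 10)*(-26) = 192 + 19*(-26) = 192 - 494 = -302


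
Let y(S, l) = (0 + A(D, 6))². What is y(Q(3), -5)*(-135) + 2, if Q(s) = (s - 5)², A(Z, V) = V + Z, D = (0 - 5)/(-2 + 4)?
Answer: -6607/4 ≈ -1651.8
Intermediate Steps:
D = -5/2 ≈ -2.5000
Q(s) = (-5 + s)²
y(S, l) = 49/4 (y(S, l) = (0 + (6 - 5/2))² = (0 + 7/2)² = (7/2)² = 49/4)
y(Q(3), -5)*(-135) + 2 = (49/4)*(-135) + 2 = -6615/4 + 2 = -6607/4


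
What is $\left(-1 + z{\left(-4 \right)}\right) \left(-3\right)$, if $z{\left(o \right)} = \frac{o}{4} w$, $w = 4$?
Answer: $15$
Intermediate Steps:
$z{\left(o \right)} = o$ ($z{\left(o \right)} = \frac{o}{4} \cdot 4 = o$)
$\left(-1 + z{\left(-4 \right)}\right) \left(-3\right) = \left(-1 - 4\right) \left(-3\right) = \left(-5\right) \left(-3\right) = 15$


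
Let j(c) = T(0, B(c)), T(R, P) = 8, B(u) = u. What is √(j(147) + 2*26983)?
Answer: √53974 ≈ 232.32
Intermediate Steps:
j(c) = 8
√(j(147) + 2*26983) = √(8 + 2*26983) = √(8 + 53966) = √53974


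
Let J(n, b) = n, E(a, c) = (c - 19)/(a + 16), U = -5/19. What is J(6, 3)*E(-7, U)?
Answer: -244/19 ≈ -12.842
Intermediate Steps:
U = -5/19 (U = -5*1/19 = -5/19 ≈ -0.26316)
E(a, c) = (-19 + c)/(16 + a)
J(6, 3)*E(-7, U) = 6*((-19 - 5/19)/(16 - 7)) = 6*(-366/19/9) = 6*((1/9)*(-366/19)) = 6*(-122/57) = -244/19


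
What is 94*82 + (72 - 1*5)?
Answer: 7775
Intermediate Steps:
94*82 + (72 - 1*5) = 7708 + (72 - 5) = 7708 + 67 = 7775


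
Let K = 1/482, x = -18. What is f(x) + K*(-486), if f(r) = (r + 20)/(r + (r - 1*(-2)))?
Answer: -4372/4097 ≈ -1.0671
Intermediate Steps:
f(r) = (20 + r)/(2 + 2*r) (f(r) = (20 + r)/(r + (r + 2)) = (20 + r)/(r + (2 + r)) = (20 + r)/(2 + 2*r))
K = 1/482 ≈ 0.0020747
f(x) + K*(-486) = (20 - 18)/(2*(1 - 18)) + (1/482)*(-486) = (½)*2/(-17) - 243/241 = (½)*(-1/17)*2 - 243/241 = -1/17 - 243/241 = -4372/4097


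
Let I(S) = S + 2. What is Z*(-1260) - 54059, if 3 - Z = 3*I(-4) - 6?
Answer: -72959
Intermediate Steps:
I(S) = 2 + S
Z = 15 (Z = 3 - (3*(2 - 4) - 6) = 3 - (3*(-2) - 6) = 3 - (-6 - 6) = 3 - 1*(-12) = 3 + 12 = 15)
Z*(-1260) - 54059 = 15*(-1260) - 54059 = -18900 - 54059 = -72959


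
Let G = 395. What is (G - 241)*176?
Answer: 27104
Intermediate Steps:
(G - 241)*176 = (395 - 241)*176 = 154*176 = 27104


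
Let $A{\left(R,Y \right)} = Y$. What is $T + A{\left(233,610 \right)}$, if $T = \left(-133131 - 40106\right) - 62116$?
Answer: $-234743$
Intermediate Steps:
$T = -235353$ ($T = -173237 - 62116 = -235353$)
$T + A{\left(233,610 \right)} = -235353 + 610 = -234743$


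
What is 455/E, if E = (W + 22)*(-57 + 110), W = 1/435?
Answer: 197925/507263 ≈ 0.39018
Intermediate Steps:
W = 1/435 ≈ 0.0022989
E = 507263/435 (E = (1/435 + 22)*(-57 + 110) = (9571/435)*53 = 507263/435 ≈ 1166.1)
455/E = 455/(507263/435) = 455*(435/507263) = 197925/507263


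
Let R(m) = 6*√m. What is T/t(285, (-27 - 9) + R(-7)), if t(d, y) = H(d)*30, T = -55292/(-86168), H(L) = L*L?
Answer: 13823/52492468500 ≈ 2.6333e-7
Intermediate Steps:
H(L) = L²
T = 13823/21542 (T = -55292*(-1/86168) = 13823/21542 ≈ 0.64168)
t(d, y) = 30*d² (t(d, y) = d²*30 = 30*d²)
T/t(285, (-27 - 9) + R(-7)) = 13823/(21542*((30*285²))) = 13823/(21542*((30*81225))) = (13823/21542)/2436750 = (13823/21542)*(1/2436750) = 13823/52492468500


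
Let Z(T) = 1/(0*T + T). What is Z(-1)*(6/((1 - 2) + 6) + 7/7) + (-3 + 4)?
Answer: -6/5 ≈ -1.2000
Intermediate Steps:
Z(T) = 1/T (Z(T) = 1/(0 + T) = 1/T)
Z(-1)*(6/((1 - 2) + 6) + 7/7) + (-3 + 4) = (6/((1 - 2) + 6) + 7/7)/(-1) + (-3 + 4) = -(6/(-1 + 6) + 7*(1/7)) + 1 = -(6/5 + 1) + 1 = -1*11/5 + 1 = -11/5 + 1 = -6/5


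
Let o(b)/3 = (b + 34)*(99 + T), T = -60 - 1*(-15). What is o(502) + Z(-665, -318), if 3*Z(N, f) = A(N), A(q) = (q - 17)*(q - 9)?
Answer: 720164/3 ≈ 2.4005e+5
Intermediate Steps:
T = -45 (T = -60 + 15 = -45)
A(q) = (-17 + q)*(-9 + q)
Z(N, f) = 51 - 26*N/3 + N²/3 (Z(N, f) = (153 + N² - 26*N)/3 = 51 - 26*N/3 + N²/3)
o(b) = 5508 + 162*b (o(b) = 3*((b + 34)*(99 - 45)) = 3*((34 + b)*54) = 3*(1836 + 54*b) = 5508 + 162*b)
o(502) + Z(-665, -318) = (5508 + 162*502) + (51 - 26/3*(-665) + (⅓)*(-665)²) = (5508 + 81324) + (51 + 17290/3 + (⅓)*442225) = 86832 + (51 + 17290/3 + 442225/3) = 86832 + 459668/3 = 720164/3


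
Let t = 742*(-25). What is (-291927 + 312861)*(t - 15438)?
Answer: -711504792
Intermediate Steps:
t = -18550
(-291927 + 312861)*(t - 15438) = (-291927 + 312861)*(-18550 - 15438) = 20934*(-33988) = -711504792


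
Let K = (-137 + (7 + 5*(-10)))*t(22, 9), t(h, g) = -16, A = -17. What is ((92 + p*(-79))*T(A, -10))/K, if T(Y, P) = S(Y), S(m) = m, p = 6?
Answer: 3247/1440 ≈ 2.2549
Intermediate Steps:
T(Y, P) = Y
K = 2880 (K = (-137 + (7 + 5*(-10)))*(-16) = (-137 + (7 - 50))*(-16) = (-137 - 43)*(-16) = -180*(-16) = 2880)
((92 + p*(-79))*T(A, -10))/K = ((92 + 6*(-79))*(-17))/2880 = ((92 - 474)*(-17))*(1/2880) = -382*(-17)*(1/2880) = 6494*(1/2880) = 3247/1440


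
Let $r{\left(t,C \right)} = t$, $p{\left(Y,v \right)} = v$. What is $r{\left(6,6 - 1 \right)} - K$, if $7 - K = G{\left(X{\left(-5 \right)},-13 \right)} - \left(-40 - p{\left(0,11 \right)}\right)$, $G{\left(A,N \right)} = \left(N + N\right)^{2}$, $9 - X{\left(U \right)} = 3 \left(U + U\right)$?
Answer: $726$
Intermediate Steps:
$X{\left(U \right)} = 9 - 6 U$ ($X{\left(U \right)} = 9 - 3 \left(U + U\right) = 9 - 3 \cdot 2 U = 9 - 6 U$)
$G{\left(A,N \right)} = 4 N^{2}$ ($G{\left(A,N \right)} = \left(2 N\right)^{2} = 4 N^{2}$)
$K = -720$ ($K = 7 - \left(4 \left(-13\right)^{2} - \left(-40 - 11\right)\right) = 7 - \left(4 \cdot 169 - \left(-40 - 11\right)\right) = 7 - \left(676 - -51\right) = 7 - \left(676 + 51\right) = 7 - 727 = -720$)
$r{\left(6,6 - 1 \right)} - K = 6 - -720 = 6 + 720 = 726$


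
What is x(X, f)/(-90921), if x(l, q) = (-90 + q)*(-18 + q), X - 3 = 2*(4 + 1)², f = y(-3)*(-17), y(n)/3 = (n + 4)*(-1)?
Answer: 429/30307 ≈ 0.014155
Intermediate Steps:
y(n) = -12 - 3*n (y(n) = 3*((n + 4)*(-1)) = 3*((4 + n)*(-1)) = 3*(-4 - n) = -12 - 3*n)
f = 51 (f = (-12 - 3*(-3))*(-17) = (-12 + 9)*(-17) = -3*(-17) = 51)
X = 53 (X = 3 + 2*(4 + 1)² = 3 + 2*5² = 3 + 2*25 = 3 + 50 = 53)
x(X, f)/(-90921) = (1620 + 51² - 108*51)/(-90921) = (1620 + 2601 - 5508)*(-1/90921) = -1287*(-1/90921) = 429/30307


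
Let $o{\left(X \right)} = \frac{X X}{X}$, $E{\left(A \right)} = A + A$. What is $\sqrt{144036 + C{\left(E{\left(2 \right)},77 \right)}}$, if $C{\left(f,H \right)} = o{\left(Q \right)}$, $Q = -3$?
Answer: $\sqrt{144033} \approx 379.52$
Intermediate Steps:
$E{\left(A \right)} = 2 A$
$o{\left(X \right)} = X$ ($o{\left(X \right)} = \frac{X^{2}}{X} = X$)
$C{\left(f,H \right)} = -3$
$\sqrt{144036 + C{\left(E{\left(2 \right)},77 \right)}} = \sqrt{144036 - 3} = \sqrt{144033}$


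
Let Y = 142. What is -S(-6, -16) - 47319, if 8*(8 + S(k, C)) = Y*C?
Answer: -47027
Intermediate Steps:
S(k, C) = -8 + 71*C/4 (S(k, C) = -8 + (142*C)/8 = -8 + 71*C/4)
-S(-6, -16) - 47319 = -(-8 + (71/4)*(-16)) - 47319 = -(-8 - 284) - 47319 = -1*(-292) - 47319 = 292 - 47319 = -47027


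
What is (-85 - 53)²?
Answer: 19044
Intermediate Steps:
(-85 - 53)² = (-138)² = 19044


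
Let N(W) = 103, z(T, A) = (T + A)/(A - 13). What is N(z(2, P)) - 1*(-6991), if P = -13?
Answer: 7094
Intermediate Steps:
z(T, A) = (A + T)/(-13 + A)
N(z(2, P)) - 1*(-6991) = 103 - 1*(-6991) = 103 + 6991 = 7094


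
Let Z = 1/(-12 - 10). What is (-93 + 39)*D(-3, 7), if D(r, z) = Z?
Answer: 27/11 ≈ 2.4545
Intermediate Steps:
Z = -1/22 (Z = 1/(-22) = -1/22 ≈ -0.045455)
D(r, z) = -1/22
(-93 + 39)*D(-3, 7) = (-93 + 39)*(-1/22) = -54*(-1/22) = 27/11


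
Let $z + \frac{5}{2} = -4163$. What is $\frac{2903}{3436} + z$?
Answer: $- \frac{14309755}{3436} \approx -4164.7$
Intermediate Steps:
$z = - \frac{8331}{2}$ ($z = - \frac{5}{2} - 4163 = - \frac{8331}{2} \approx -4165.5$)
$\frac{2903}{3436} + z = \frac{2903}{3436} - \frac{8331}{2} = - \frac{14309755}{3436}$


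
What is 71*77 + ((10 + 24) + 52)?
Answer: 5553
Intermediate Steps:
71*77 + ((10 + 24) + 52) = 5467 + (34 + 52) = 5467 + 86 = 5553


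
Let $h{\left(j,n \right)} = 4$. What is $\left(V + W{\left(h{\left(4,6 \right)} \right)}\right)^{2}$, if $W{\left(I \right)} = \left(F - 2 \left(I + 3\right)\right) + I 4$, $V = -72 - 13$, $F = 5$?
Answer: $6084$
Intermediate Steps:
$V = -85$ ($V = -72 - 13 = -85$)
$W{\left(I \right)} = -1 + 2 I$ ($W{\left(I \right)} = \left(5 - 2 \left(I + 3\right)\right) + I 4 = \left(5 - 2 \left(3 + I\right)\right) + 4 I = \left(5 - \left(6 + 2 I\right)\right) + 4 I = \left(-1 - 2 I\right) + 4 I = -1 + 2 I$)
$\left(V + W{\left(h{\left(4,6 \right)} \right)}\right)^{2} = \left(-85 + \left(-1 + 2 \cdot 4\right)\right)^{2} = \left(-85 + \left(-1 + 8\right)\right)^{2} = \left(-85 + 7\right)^{2} = \left(-78\right)^{2} = 6084$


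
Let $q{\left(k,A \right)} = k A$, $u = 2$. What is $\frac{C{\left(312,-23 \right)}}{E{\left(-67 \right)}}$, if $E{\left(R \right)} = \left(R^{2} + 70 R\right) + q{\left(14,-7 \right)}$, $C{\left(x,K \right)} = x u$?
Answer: $- \frac{48}{23} \approx -2.087$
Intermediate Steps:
$q{\left(k,A \right)} = A k$
$C{\left(x,K \right)} = 2 x$ ($C{\left(x,K \right)} = x 2 = 2 x$)
$E{\left(R \right)} = -98 + R^{2} + 70 R$ ($E{\left(R \right)} = \left(R^{2} + 70 R\right) - 98 = -98 + R^{2} + 70 R$)
$\frac{C{\left(312,-23 \right)}}{E{\left(-67 \right)}} = \frac{2 \cdot 312}{-98 + \left(-67\right)^{2} + 70 \left(-67\right)} = \frac{624}{-98 + 4489 - 4690} = \frac{624}{-299} = 624 \left(- \frac{1}{299}\right) = - \frac{48}{23}$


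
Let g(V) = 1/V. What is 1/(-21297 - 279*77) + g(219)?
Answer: 4729/1040980 ≈ 0.0045428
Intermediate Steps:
1/(-21297 - 279*77) + g(219) = 1/(-21297 - 279*77) + 1/219 = 1/(-21297 - 21483) + 1/219 = 1/(-42780) + 1/219 = -1/42780 + 1/219 = 4729/1040980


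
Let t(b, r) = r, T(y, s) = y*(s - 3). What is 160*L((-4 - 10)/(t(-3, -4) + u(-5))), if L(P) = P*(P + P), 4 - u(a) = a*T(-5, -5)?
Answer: 196/125 ≈ 1.5680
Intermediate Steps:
T(y, s) = y*(-3 + s)
u(a) = 4 - 40*a (u(a) = 4 - a*(-5*(-3 - 5)) = 4 - a*(-5*(-8)) = 4 - a*40 = 4 - 40*a)
L(P) = 2*P² (L(P) = P*(2*P) = 2*P²)
160*L((-4 - 10)/(t(-3, -4) + u(-5))) = 160*(2*((-4 - 10)/(-4 + (4 - 40*(-5))))²) = 160*(2*(-14/(-4 + (4 + 200)))²) = 160*(2*(-14/(-4 + 204))²) = 160*(2*(-14/200)²) = 160*(2*(-14*1/200)²) = 160*(2*(-7/100)²) = 160*(2*(49/10000)) = 160*(49/5000) = 196/125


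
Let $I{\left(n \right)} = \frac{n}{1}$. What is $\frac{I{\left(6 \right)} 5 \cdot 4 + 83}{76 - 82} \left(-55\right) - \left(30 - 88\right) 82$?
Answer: $\frac{39701}{6} \approx 6616.8$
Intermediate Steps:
$I{\left(n \right)} = n$ ($I{\left(n \right)} = n 1 = n$)
$\frac{I{\left(6 \right)} 5 \cdot 4 + 83}{76 - 82} \left(-55\right) - \left(30 - 88\right) 82 = \frac{6 \cdot 5 \cdot 4 + 83}{76 - 82} \left(-55\right) - \left(30 - 88\right) 82 = \frac{30 \cdot 4 + 83}{-6} \left(-55\right) - \left(-58\right) 82 = \left(120 + 83\right) \left(- \frac{1}{6}\right) \left(-55\right) - -4756 = 203 \left(- \frac{1}{6}\right) \left(-55\right) + 4756 = \left(- \frac{203}{6}\right) \left(-55\right) + 4756 = \frac{11165}{6} + 4756 = \frac{39701}{6}$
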